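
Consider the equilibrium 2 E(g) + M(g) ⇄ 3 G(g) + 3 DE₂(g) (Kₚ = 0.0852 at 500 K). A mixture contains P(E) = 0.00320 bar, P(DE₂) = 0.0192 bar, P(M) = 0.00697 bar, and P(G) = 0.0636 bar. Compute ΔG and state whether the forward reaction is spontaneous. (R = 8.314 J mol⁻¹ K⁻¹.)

ΔG = -5.01 kJ/mol; the forward reaction is spontaneous

Qₚ = P(G)³·P(DE₂)³ / (P(E)²·P(M)) = (0.0636)³·(0.0192)³ / ((0.00320)²·(0.00697)) = 0.0255
ΔG = RT ln(Qₚ/Kₚ) = (8.314 J mol⁻¹ K⁻¹)(500 K) × ln(0.0255/0.0852)
   = (4.157 kJ/mol)(-1.206) = -5.01 kJ/mol
ΔG < 0, so the forward reaction is spontaneous (proceeds forward).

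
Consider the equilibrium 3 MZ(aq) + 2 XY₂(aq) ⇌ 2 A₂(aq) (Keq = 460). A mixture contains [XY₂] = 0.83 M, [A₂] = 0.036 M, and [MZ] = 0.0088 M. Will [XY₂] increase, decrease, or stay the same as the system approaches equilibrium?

Q = [A₂]² / ([MZ]³·[XY₂]²) = (0.036)² / ((0.0088)³·(0.83)²) = 2800
Q = 2800 > Keq = 460: net reverse reaction.
XY₂ is a reactant, so it increases.

increase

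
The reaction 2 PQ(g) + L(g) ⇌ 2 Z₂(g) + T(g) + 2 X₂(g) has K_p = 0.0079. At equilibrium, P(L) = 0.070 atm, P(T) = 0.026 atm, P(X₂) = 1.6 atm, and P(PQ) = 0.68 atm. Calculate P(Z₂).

At equilibrium, K_p = P(Z₂)²·P(T)·P(X₂)² / (P(PQ)²·P(L)) = 0.0079.
(P(Z₂))²·(0.026)·(1.6)² / ((0.68)²·(0.070)) = 0.0079
P(Z₂)² = 0.00384 ⇒ P(Z₂) = 0.062 atm

P(Z₂) = 0.062 atm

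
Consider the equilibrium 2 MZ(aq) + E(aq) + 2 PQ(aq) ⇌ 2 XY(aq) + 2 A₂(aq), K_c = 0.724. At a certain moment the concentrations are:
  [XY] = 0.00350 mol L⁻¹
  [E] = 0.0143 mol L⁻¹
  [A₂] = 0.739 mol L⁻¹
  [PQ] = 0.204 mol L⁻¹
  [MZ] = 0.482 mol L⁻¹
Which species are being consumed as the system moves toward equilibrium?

MZ, E, PQ (reactants)

Q_c = [XY]²·[A₂]² / ([MZ]²·[E]·[PQ]²) = (0.00350)²·(0.739)² / ((0.482)²·(0.0143)·(0.204)²) = 0.0484
Q_c = 0.0484 < K_c = 0.724: net forward reaction.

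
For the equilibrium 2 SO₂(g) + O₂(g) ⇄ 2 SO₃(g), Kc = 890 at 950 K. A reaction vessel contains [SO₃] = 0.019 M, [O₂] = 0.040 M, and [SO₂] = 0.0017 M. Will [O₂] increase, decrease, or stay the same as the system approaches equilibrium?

Qc = [SO₃]² / ([SO₂]²·[O₂]) = (0.019)² / ((0.0017)²·(0.040)) = 3100
Qc = 3100 > Kc = 890: net reverse reaction.
O₂ is a reactant, so it increases.

increase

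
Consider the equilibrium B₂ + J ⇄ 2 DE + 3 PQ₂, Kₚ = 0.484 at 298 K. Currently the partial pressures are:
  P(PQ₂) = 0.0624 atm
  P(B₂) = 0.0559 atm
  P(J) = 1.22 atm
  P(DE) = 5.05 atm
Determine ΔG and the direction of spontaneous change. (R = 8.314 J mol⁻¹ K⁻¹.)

Qₚ = P(DE)²·P(PQ₂)³ / (P(B₂)·P(J)) = (5.05)²·(0.0624)³ / ((0.0559)·(1.22)) = 0.0909
ΔG = RT ln(Qₚ/Kₚ) = (8.314 J mol⁻¹ K⁻¹)(298 K) × ln(0.0909/0.484)
   = (2.478 kJ/mol)(-1.672) = -4.14 kJ/mol
ΔG < 0, so the forward reaction is spontaneous (proceeds forward).

ΔG = -4.14 kJ/mol; the forward reaction is spontaneous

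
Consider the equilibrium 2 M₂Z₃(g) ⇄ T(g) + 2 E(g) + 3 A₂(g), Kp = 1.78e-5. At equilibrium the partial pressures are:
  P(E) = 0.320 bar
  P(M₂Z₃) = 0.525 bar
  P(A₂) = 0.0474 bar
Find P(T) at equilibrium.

At equilibrium, Kp = P(T)·P(E)²·P(A₂)³ / P(M₂Z₃)² = 1.78e-5.
(P(T))·(0.320)²·(0.0474)³ / (0.525)² = 1.78e-5
P(T) = 0.450 bar

P(T) = 0.450 bar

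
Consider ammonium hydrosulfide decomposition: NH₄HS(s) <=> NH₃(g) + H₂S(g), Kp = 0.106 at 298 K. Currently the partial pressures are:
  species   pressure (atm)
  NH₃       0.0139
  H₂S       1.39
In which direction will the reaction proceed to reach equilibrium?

(NH₄HS is a pure solid — omitted from Qp.)
Qp = P(NH₃)·P(H₂S) = (0.0139)·(1.39) = 0.0193
Qp = 0.0193 < Kp = 0.106, so the forward reaction proceeds.

toward products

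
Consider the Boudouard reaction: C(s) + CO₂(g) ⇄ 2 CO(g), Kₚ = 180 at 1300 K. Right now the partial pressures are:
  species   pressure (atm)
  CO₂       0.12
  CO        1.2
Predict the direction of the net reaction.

forward (toward products)

(C is a pure solid — omitted from Qₚ.)
Qₚ = P(CO)² / P(CO₂) = (1.2)² / (0.12) = 12
Qₚ = 12 < Kₚ = 180, so the forward reaction proceeds.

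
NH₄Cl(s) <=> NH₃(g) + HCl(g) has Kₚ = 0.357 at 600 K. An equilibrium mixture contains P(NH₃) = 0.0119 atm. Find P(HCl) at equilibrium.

(NH₄Cl is a pure solid — omitted from Kₚ.)
At equilibrium, Kₚ = P(NH₃)·P(HCl) = 0.357.
(0.0119)·(P(HCl)) = 0.357
P(HCl) = 30.0 atm

P(HCl) = 30.0 atm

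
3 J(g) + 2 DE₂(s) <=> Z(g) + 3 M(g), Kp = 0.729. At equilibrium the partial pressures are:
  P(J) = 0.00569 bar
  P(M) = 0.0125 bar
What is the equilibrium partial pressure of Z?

P(Z) = 0.0688 bar

(DE₂ is a pure solid — omitted from Kp.)
At equilibrium, Kp = P(Z)·P(M)³ / P(J)³ = 0.729.
(P(Z))·(0.0125)³ / (0.00569)³ = 0.729
P(Z) = 0.0688 bar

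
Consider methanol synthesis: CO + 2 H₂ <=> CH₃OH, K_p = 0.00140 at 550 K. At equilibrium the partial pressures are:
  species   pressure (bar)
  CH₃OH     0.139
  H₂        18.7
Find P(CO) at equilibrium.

At equilibrium, K_p = P(CH₃OH) / (P(CO)·P(H₂)²) = 0.00140.
(0.139) / ((P(CO))·(18.7)²) = 0.00140
P(CO) = 0.284 bar

P(CO) = 0.284 bar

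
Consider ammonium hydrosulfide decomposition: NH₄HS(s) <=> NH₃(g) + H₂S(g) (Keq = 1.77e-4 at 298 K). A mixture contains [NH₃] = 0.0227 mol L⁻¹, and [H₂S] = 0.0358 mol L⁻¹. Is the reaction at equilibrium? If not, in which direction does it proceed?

reverse (toward reactants)

(NH₄HS is a pure solid — omitted from Q.)
Q = [NH₃]·[H₂S] = (0.0227)·(0.0358) = 8.13e-4
Q = 8.13e-4 > Keq = 1.77e-4, so the reverse reaction proceeds.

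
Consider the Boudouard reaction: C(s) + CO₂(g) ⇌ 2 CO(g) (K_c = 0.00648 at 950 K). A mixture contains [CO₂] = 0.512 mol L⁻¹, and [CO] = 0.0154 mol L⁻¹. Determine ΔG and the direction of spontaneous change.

(C is a pure solid — omitted from Q_c.)
Q_c = [CO]² / [CO₂] = (0.0154)² / (0.512) = 4.63×10⁻⁴
ΔG = RT ln(Q_c/K_c) = (8.314 J mol⁻¹ K⁻¹)(950 K) × ln(4.63×10⁻⁴/0.00648)
   = (7.898 kJ/mol)(-2.639) = -20.8 kJ/mol
ΔG < 0, so the forward reaction is spontaneous (proceeds forward).

ΔG = -20.8 kJ/mol; the forward reaction is spontaneous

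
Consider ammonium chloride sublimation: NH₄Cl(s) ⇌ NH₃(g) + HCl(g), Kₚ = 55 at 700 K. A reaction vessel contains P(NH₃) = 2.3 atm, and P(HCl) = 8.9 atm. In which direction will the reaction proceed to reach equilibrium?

(NH₄Cl is a pure solid — omitted from Qₚ.)
Qₚ = P(NH₃)·P(HCl) = (2.3)·(8.9) = 20
Qₚ = 20 < Kₚ = 55, so the forward reaction proceeds.

in the forward direction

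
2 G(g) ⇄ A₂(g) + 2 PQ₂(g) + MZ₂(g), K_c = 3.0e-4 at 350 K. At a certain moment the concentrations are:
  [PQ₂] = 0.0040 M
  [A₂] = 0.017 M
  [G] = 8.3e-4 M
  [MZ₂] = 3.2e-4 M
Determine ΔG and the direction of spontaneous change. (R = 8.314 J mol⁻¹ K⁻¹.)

ΔG = -2.52 kJ/mol; the forward reaction is spontaneous

Q_c = [A₂]·[PQ₂]²·[MZ₂] / [G]² = (0.017)·(0.0040)²·(3.2e-4) / (8.3e-4)² = 1.26e-4
ΔG = RT ln(Q_c/K_c) = (8.314 J mol⁻¹ K⁻¹)(350 K) × ln(1.26e-4/3.0e-4)
   = (2.910 kJ/mol)(-0.8675) = -2.52 kJ/mol
ΔG < 0, so the forward reaction is spontaneous (proceeds forward).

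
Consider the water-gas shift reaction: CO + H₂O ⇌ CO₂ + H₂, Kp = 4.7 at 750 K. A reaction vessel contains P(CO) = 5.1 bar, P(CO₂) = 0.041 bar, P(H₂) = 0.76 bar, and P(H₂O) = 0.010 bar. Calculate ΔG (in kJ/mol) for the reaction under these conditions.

ΔG = -12.7 kJ/mol

Qp = P(CO₂)·P(H₂) / (P(CO)·P(H₂O)) = (0.041)·(0.76) / ((5.1)·(0.010)) = 0.611
ΔG = RT ln(Qp/Kp) = (8.314 J mol⁻¹ K⁻¹)(750 K) × ln(0.611/4.7)
   = (6.236 kJ/mol)(-2.040) = -12.7 kJ/mol
ΔG < 0, so the forward reaction is spontaneous (proceeds forward).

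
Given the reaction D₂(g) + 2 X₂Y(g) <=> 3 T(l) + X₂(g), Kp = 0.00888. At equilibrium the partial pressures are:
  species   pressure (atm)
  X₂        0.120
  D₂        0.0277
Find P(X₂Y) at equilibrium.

P(X₂Y) = 22.1 atm

(T is a pure liquid — omitted from Kp.)
At equilibrium, Kp = P(X₂) / (P(D₂)·P(X₂Y)²) = 0.00888.
(0.120) / ((0.0277)·(P(X₂Y))²) = 0.00888
P(X₂Y)² = 488 ⇒ P(X₂Y) = 22.1 atm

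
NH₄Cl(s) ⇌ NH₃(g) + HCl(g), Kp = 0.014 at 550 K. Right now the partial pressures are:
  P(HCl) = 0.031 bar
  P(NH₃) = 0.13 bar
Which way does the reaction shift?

(NH₄Cl is a pure solid — omitted from Qp.)
Qp = P(NH₃)·P(HCl) = (0.13)·(0.031) = 0.0040
Qp = 0.0040 < Kp = 0.014, so the forward reaction proceeds.

in the forward direction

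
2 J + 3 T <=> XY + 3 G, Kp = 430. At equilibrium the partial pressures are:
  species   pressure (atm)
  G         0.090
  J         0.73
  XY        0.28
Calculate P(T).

P(T) = 0.0096 atm

At equilibrium, Kp = P(XY)·P(G)³ / (P(J)²·P(T)³) = 430.
(0.28)·(0.090)³ / ((0.73)²·(P(T))³) = 430
P(T)³ = 8.91×10⁻⁷ ⇒ P(T) = 0.0096 atm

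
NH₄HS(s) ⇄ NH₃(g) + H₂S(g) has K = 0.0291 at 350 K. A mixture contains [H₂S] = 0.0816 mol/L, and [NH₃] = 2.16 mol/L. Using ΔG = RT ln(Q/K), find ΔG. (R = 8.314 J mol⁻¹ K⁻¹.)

ΔG = 5.24 kJ/mol

(NH₄HS is a pure solid — omitted from Q.)
Q = [NH₃]·[H₂S] = (2.16)·(0.0816) = 0.176
ΔG = RT ln(Q/K) = (8.314 J mol⁻¹ K⁻¹)(350 K) × ln(0.176/0.0291)
   = (2.910 kJ/mol)(1.800) = 5.24 kJ/mol
ΔG > 0, so the forward reaction is non-spontaneous (proceeds in reverse).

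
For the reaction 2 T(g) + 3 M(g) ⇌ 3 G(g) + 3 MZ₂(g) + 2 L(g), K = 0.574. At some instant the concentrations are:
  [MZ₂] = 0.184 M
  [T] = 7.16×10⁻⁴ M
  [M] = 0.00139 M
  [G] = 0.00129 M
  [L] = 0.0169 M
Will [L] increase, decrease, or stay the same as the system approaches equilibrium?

decrease

Q = [G]³·[MZ₂]³·[L]² / ([T]²·[M]³) = (0.00129)³·(0.184)³·(0.0169)² / ((7.16×10⁻⁴)²·(0.00139)³) = 2.77
Q = 2.77 > K = 0.574: net reverse reaction.
L is a product, so it decreases.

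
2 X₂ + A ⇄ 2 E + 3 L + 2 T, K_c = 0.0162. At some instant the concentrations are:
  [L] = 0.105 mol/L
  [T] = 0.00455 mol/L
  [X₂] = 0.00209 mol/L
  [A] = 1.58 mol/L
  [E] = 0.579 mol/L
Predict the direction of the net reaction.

Q_c = [E]²·[L]³·[T]² / ([X₂]²·[A]) = (0.579)²·(0.105)³·(0.00455)² / ((0.00209)²·(1.58)) = 0.00116
Q_c = 0.00116 < K_c = 0.0162, so the forward reaction proceeds.

toward products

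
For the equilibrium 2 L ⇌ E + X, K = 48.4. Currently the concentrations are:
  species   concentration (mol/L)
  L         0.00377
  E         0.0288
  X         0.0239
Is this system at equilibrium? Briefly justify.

yes, at equilibrium

Q = [E]·[X] / [L]² = (0.0288)·(0.0239) / (0.00377)² = 48.4
Q = 48.4 = K; the system is at equilibrium.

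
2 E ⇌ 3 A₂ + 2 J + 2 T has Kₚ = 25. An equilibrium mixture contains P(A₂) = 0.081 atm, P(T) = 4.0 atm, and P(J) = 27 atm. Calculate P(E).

P(E) = 0.50 atm

At equilibrium, Kₚ = P(A₂)³·P(J)²·P(T)² / P(E)² = 25.
(0.081)³·(27)²·(4.0)² / (P(E))² = 25
P(E)² = 0.248 ⇒ P(E) = 0.50 atm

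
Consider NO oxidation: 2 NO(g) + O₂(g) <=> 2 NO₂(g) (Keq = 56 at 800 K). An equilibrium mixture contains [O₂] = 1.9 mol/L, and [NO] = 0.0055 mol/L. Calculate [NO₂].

[NO₂] = 0.057 mol/L

At equilibrium, Keq = [NO₂]² / ([NO]²·[O₂]) = 56.
([NO₂])² / ((0.0055)²·(1.9)) = 56
[NO₂]² = 0.00322 ⇒ [NO₂] = 0.057 mol/L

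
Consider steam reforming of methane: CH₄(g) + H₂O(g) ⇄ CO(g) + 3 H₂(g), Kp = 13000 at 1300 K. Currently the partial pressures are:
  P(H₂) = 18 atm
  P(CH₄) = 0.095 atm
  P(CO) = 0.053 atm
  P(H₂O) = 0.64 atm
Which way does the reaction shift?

Qp = P(CO)·P(H₂)³ / (P(CH₄)·P(H₂O)) = (0.053)·(18)³ / ((0.095)·(0.64)) = 5100
Qp = 5100 < Kp = 13000, so the forward reaction proceeds.

to the right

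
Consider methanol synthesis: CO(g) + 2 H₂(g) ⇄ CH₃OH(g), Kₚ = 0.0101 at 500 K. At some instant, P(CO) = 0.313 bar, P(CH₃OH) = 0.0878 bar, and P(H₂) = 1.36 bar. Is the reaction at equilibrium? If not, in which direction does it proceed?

Qₚ = P(CH₃OH) / (P(CO)·P(H₂)²) = (0.0878) / ((0.313)·(1.36)²) = 0.152
Qₚ = 0.152 > Kₚ = 0.0101, so the reverse reaction proceeds.

in the reverse direction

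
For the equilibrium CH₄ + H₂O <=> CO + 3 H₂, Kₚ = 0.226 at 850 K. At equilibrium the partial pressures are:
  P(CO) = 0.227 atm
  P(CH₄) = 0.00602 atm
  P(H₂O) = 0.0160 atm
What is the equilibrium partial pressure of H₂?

P(H₂) = 0.0458 atm

At equilibrium, Kₚ = P(CO)·P(H₂)³ / (P(CH₄)·P(H₂O)) = 0.226.
(0.227)·(P(H₂))³ / ((0.00602)·(0.0160)) = 0.226
P(H₂)³ = 9.59×10⁻⁵ ⇒ P(H₂) = 0.0458 atm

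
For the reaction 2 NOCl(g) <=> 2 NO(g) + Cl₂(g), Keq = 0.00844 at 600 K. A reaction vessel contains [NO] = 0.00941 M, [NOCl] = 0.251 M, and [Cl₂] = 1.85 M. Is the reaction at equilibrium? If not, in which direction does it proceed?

in the forward direction

Q = [NO]²·[Cl₂] / [NOCl]² = (0.00941)²·(1.85) / (0.251)² = 0.00260
Q = 0.00260 < Keq = 0.00844, so the forward reaction proceeds.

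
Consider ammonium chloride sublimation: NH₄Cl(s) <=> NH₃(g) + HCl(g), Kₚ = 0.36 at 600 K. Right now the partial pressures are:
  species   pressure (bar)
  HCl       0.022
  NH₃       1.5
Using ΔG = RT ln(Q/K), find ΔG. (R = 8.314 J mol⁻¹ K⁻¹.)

ΔG = -11.9 kJ/mol

(NH₄Cl is a pure solid — omitted from Qₚ.)
Qₚ = P(NH₃)·P(HCl) = (1.5)·(0.022) = 0.0330
ΔG = RT ln(Qₚ/Kₚ) = (8.314 J mol⁻¹ K⁻¹)(600 K) × ln(0.0330/0.36)
   = (4.988 kJ/mol)(-2.390) = -11.9 kJ/mol
ΔG < 0, so the forward reaction is spontaneous (proceeds forward).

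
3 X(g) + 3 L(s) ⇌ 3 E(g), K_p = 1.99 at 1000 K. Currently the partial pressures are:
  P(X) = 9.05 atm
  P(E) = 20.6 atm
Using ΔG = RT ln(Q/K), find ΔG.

ΔG = 14.8 kJ/mol

(L is a pure solid — omitted from Q_p.)
Q_p = P(E)³ / P(X)³ = (20.6)³ / (9.05)³ = 11.8
ΔG = RT ln(Q_p/K_p) = (8.314 J mol⁻¹ K⁻¹)(1000 K) × ln(11.8/1.99)
   = (8.314 kJ/mol)(1.780) = 14.8 kJ/mol
ΔG > 0, so the forward reaction is non-spontaneous (proceeds in reverse).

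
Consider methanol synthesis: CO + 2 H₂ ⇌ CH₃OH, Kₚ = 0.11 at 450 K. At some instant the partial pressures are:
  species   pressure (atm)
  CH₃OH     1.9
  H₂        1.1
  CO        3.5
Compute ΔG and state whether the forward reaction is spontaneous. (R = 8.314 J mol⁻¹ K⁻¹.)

Qₚ = P(CH₃OH) / (P(CO)·P(H₂)²) = (1.9) / ((3.5)·(1.1)²) = 0.449
ΔG = RT ln(Qₚ/Kₚ) = (8.314 J mol⁻¹ K⁻¹)(450 K) × ln(0.449/0.11)
   = (3.741 kJ/mol)(1.407) = 5.26 kJ/mol
ΔG > 0, so the forward reaction is non-spontaneous (proceeds in reverse).

ΔG = 5.26 kJ/mol; the forward reaction is non-spontaneous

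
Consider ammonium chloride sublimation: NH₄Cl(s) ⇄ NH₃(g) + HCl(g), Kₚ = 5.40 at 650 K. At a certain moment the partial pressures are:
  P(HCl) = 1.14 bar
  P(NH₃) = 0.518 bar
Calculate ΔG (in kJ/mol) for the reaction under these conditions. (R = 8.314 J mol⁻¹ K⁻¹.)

ΔG = -12.0 kJ/mol

(NH₄Cl is a pure solid — omitted from Qₚ.)
Qₚ = P(NH₃)·P(HCl) = (0.518)·(1.14) = 0.591
ΔG = RT ln(Qₚ/Kₚ) = (8.314 J mol⁻¹ K⁻¹)(650 K) × ln(0.591/5.40)
   = (5.404 kJ/mol)(-2.212) = -12.0 kJ/mol
ΔG < 0, so the forward reaction is spontaneous (proceeds forward).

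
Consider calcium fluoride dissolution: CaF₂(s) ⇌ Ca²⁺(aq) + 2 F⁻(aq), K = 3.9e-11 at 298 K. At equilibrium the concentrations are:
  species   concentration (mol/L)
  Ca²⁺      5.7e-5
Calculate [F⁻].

(CaF₂ is a pure solid — omitted from K.)
At equilibrium, K = [Ca²⁺]·[F⁻]² = 3.9e-11.
(5.7e-5)·([F⁻])² = 3.9e-11
[F⁻]² = 6.84e-7 ⇒ [F⁻] = 8.3e-4 mol/L

[F⁻] = 8.3e-4 mol/L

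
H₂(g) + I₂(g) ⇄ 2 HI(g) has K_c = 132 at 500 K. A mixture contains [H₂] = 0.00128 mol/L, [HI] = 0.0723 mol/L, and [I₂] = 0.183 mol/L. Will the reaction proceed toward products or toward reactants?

Q_c = [HI]² / ([H₂]·[I₂]) = (0.0723)² / ((0.00128)·(0.183)) = 22.3
Q_c = 22.3 < K_c = 132, so the forward reaction proceeds.

in the forward direction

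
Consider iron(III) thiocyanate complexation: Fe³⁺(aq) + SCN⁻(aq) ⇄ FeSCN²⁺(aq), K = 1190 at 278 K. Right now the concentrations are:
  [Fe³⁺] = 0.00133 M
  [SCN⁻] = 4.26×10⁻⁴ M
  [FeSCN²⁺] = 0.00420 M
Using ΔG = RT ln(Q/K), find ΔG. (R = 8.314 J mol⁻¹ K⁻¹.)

Q = [FeSCN²⁺] / ([Fe³⁺]·[SCN⁻]) = (0.00420) / ((0.00133)·(4.26×10⁻⁴)) = 7410
ΔG = RT ln(Q/K) = (8.314 J mol⁻¹ K⁻¹)(278 K) × ln(7410/1190)
   = (2.311 kJ/mol)(1.829) = 4.23 kJ/mol
ΔG > 0, so the forward reaction is non-spontaneous (proceeds in reverse).

ΔG = 4.23 kJ/mol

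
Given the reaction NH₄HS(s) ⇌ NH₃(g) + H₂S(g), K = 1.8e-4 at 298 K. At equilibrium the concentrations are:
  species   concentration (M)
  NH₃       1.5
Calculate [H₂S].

[H₂S] = 1.2e-4 M

(NH₄HS is a pure solid — omitted from K.)
At equilibrium, K = [NH₃]·[H₂S] = 1.8e-4.
(1.5)·([H₂S]) = 1.8e-4
[H₂S] = 1.20e-4 = 1.2e-4 M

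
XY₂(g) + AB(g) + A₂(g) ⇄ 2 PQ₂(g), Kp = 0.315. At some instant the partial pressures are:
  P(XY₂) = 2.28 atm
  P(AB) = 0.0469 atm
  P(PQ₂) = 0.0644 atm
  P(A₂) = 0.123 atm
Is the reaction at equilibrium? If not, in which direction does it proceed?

neither direction; the system is at equilibrium

Qp = P(PQ₂)² / (P(XY₂)·P(AB)·P(A₂)) = (0.0644)² / ((2.28)·(0.0469)·(0.123)) = 0.315
Qp = 0.315 = Kp, so the system is already at equilibrium.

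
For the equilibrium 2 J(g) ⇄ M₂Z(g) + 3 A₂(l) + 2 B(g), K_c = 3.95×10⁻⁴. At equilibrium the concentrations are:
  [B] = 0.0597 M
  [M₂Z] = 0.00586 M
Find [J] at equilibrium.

[J] = 0.230 M

(A₂ is a pure liquid — omitted from K_c.)
At equilibrium, K_c = [M₂Z]·[B]² / [J]² = 3.95×10⁻⁴.
(0.00586)·(0.0597)² / ([J])² = 3.95×10⁻⁴
[J]² = 0.0529 ⇒ [J] = 0.230 M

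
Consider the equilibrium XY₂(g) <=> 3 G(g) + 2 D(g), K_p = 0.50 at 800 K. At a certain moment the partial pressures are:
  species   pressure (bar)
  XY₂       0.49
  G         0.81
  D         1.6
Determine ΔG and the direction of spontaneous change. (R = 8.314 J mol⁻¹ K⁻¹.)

ΔG = 11.4 kJ/mol; the forward reaction is non-spontaneous

Q_p = P(G)³·P(D)² / P(XY₂) = (0.81)³·(1.6)² / (0.49) = 2.78
ΔG = RT ln(Q_p/K_p) = (8.314 J mol⁻¹ K⁻¹)(800 K) × ln(2.78/0.50)
   = (6.651 kJ/mol)(1.716) = 11.4 kJ/mol
ΔG > 0, so the forward reaction is non-spontaneous (proceeds in reverse).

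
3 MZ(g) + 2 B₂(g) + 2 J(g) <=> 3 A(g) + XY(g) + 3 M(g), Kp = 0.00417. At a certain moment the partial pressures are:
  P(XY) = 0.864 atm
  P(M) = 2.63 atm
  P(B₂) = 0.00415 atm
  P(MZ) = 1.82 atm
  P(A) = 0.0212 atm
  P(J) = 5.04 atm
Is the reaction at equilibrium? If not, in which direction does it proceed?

Qp = P(A)³·P(XY)·P(M)³ / (P(MZ)³·P(B₂)²·P(J)²) = (0.0212)³·(0.864)·(2.63)³ / ((1.82)³·(0.00415)²·(5.04)²) = 0.0568
Qp = 0.0568 > Kp = 0.00417, so the reverse reaction proceeds.

to the left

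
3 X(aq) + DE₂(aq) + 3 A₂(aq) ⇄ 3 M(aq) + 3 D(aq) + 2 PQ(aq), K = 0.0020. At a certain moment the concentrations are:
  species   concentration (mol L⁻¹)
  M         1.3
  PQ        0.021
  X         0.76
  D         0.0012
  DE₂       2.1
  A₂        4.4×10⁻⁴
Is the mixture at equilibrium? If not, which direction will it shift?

no; Q > K, reaction proceeds in reverse

Q = [M]³·[D]³·[PQ]² / ([X]³·[DE₂]·[A₂]³) = (1.3)³·(0.0012)³·(0.021)² / ((0.76)³·(2.1)·(4.4×10⁻⁴)³) = 0.021
Q = 0.021 > K = 0.0020: net reverse reaction.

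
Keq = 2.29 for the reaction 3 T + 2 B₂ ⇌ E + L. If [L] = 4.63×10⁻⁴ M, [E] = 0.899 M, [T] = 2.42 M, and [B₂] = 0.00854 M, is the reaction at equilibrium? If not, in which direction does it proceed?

toward products

Q = [E]·[L] / ([T]³·[B₂]²) = (0.899)·(4.63×10⁻⁴) / ((2.42)³·(0.00854)²) = 0.403
Q = 0.403 < Keq = 2.29, so the forward reaction proceeds.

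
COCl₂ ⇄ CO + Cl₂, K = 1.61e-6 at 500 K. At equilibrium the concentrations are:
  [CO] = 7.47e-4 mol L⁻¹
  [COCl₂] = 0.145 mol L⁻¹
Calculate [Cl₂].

At equilibrium, K = [CO]·[Cl₂] / [COCl₂] = 1.61e-6.
(7.47e-4)·([Cl₂]) / (0.145) = 1.61e-6
[Cl₂] = 3.13e-4 mol L⁻¹

[Cl₂] = 3.13e-4 mol L⁻¹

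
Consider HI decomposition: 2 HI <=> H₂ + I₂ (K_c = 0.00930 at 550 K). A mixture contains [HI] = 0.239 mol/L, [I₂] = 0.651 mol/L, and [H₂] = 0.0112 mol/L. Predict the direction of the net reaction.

to the left

Q_c = [H₂]·[I₂] / [HI]² = (0.0112)·(0.651) / (0.239)² = 0.128
Q_c = 0.128 > K_c = 0.00930, so the reverse reaction proceeds.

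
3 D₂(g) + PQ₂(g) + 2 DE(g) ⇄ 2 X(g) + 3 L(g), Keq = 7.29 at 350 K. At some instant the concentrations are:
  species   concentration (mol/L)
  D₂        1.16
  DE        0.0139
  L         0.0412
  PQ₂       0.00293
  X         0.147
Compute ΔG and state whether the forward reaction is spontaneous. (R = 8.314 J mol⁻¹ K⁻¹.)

ΔG = -4.22 kJ/mol; the forward reaction is spontaneous

Q = [X]²·[L]³ / ([D₂]³·[PQ₂]·[DE]²) = (0.147)²·(0.0412)³ / ((1.16)³·(0.00293)·(0.0139)²) = 1.71
ΔG = RT ln(Q/Keq) = (8.314 J mol⁻¹ K⁻¹)(350 K) × ln(1.71/7.29)
   = (2.910 kJ/mol)(-1.450) = -4.22 kJ/mol
ΔG < 0, so the forward reaction is spontaneous (proceeds forward).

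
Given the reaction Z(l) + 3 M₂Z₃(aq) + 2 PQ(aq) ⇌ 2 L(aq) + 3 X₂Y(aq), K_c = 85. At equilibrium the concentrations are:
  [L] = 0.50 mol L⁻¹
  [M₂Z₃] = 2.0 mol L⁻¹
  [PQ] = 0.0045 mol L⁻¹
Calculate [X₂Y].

[X₂Y] = 0.38 mol L⁻¹

(Z is a pure liquid — omitted from K_c.)
At equilibrium, K_c = [L]²·[X₂Y]³ / ([M₂Z₃]³·[PQ]²) = 85.
(0.50)²·([X₂Y])³ / ((2.0)³·(0.0045)²) = 85
[X₂Y]³ = 0.0551 ⇒ [X₂Y] = 0.38 mol L⁻¹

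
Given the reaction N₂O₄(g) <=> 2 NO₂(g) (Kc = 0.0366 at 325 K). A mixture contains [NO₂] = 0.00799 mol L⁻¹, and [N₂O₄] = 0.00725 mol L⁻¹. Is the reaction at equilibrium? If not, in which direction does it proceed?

forward (toward products)

Qc = [NO₂]² / [N₂O₄] = (0.00799)² / (0.00725) = 0.00881
Qc = 0.00881 < Kc = 0.0366, so the forward reaction proceeds.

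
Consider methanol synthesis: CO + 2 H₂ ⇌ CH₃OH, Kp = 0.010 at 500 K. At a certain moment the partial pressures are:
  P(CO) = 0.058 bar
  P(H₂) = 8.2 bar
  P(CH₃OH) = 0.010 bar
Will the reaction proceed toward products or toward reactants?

in the forward direction

Qp = P(CH₃OH) / (P(CO)·P(H₂)²) = (0.010) / ((0.058)·(8.2)²) = 0.0026
Qp = 0.0026 < Kp = 0.010, so the forward reaction proceeds.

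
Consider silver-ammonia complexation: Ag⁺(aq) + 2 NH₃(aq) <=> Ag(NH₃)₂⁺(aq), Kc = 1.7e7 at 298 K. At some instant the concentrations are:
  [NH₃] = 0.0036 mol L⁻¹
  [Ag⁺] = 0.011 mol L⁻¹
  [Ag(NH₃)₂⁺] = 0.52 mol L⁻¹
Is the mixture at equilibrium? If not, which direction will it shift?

Qc = [Ag(NH₃)₂⁺] / ([Ag⁺]·[NH₃]²) = (0.52) / ((0.011)·(0.0036)²) = 3.6e6
Qc = 3.6e6 < Kc = 1.7e7: net forward reaction.

no; Q < K, reaction proceeds forward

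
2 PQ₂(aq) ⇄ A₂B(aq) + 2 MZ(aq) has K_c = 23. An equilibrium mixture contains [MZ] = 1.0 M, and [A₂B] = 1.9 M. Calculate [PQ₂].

[PQ₂] = 0.29 M

At equilibrium, K_c = [A₂B]·[MZ]² / [PQ₂]² = 23.
(1.9)·(1.0)² / ([PQ₂])² = 23
[PQ₂]² = 0.0826 ⇒ [PQ₂] = 0.29 M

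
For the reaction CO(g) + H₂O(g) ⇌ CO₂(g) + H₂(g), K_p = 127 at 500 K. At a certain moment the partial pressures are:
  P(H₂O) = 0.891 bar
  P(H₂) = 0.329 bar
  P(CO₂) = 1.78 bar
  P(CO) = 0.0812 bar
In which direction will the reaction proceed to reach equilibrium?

Q_p = P(CO₂)·P(H₂) / (P(CO)·P(H₂O)) = (1.78)·(0.329) / ((0.0812)·(0.891)) = 8.09
Q_p = 8.09 < K_p = 127, so the forward reaction proceeds.

forward (toward products)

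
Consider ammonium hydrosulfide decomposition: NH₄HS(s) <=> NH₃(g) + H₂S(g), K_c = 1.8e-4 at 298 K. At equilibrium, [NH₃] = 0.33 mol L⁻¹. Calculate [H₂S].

[H₂S] = 5.5e-4 mol L⁻¹

(NH₄HS is a pure solid — omitted from K_c.)
At equilibrium, K_c = [NH₃]·[H₂S] = 1.8e-4.
(0.33)·([H₂S]) = 1.8e-4
[H₂S] = 5.45e-4 = 5.5e-4 mol L⁻¹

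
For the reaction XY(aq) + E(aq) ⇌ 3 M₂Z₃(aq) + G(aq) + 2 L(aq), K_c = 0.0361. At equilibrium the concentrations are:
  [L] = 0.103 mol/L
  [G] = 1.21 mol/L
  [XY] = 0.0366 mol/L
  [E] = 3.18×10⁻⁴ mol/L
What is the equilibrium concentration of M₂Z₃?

[M₂Z₃] = 0.0320 mol/L

At equilibrium, K_c = [M₂Z₃]³·[G]·[L]² / ([XY]·[E]) = 0.0361.
([M₂Z₃])³·(1.21)·(0.103)² / ((0.0366)·(3.18×10⁻⁴)) = 0.0361
[M₂Z₃]³ = 3.27×10⁻⁵ ⇒ [M₂Z₃] = 0.0320 mol/L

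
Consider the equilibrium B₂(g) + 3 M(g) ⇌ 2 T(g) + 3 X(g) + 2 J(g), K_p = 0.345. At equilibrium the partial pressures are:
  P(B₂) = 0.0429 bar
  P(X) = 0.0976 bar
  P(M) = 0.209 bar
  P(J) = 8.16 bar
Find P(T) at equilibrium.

P(T) = 0.0467 bar

At equilibrium, K_p = P(T)²·P(X)³·P(J)² / (P(B₂)·P(M)³) = 0.345.
(P(T))²·(0.0976)³·(8.16)² / ((0.0429)·(0.209)³) = 0.345
P(T)² = 0.00218 ⇒ P(T) = 0.0467 bar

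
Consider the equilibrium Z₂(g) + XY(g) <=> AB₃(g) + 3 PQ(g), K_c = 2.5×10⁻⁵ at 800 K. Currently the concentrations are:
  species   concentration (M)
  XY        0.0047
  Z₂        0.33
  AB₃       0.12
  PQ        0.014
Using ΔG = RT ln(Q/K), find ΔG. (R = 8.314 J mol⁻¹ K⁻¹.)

Q_c = [AB₃]·[PQ]³ / ([Z₂]·[XY]) = (0.12)·(0.014)³ / ((0.33)·(0.0047)) = 2.12×10⁻⁴
ΔG = RT ln(Q_c/K_c) = (8.314 J mol⁻¹ K⁻¹)(800 K) × ln(2.12×10⁻⁴/2.5×10⁻⁵)
   = (6.651 kJ/mol)(2.138) = 14.2 kJ/mol
ΔG > 0, so the forward reaction is non-spontaneous (proceeds in reverse).

ΔG = 14.2 kJ/mol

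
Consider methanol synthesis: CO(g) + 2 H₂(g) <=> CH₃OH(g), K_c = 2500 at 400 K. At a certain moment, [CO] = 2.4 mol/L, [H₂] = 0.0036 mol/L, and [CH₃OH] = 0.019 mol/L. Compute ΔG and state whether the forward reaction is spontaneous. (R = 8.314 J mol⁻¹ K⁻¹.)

Q_c = [CH₃OH] / ([CO]·[H₂]²) = (0.019) / ((2.4)·(0.0036)²) = 611
ΔG = RT ln(Q_c/K_c) = (8.314 J mol⁻¹ K⁻¹)(400 K) × ln(611/2500)
   = (3.326 kJ/mol)(-1.409) = -4.69 kJ/mol
ΔG < 0, so the forward reaction is spontaneous (proceeds forward).

ΔG = -4.69 kJ/mol; the forward reaction is spontaneous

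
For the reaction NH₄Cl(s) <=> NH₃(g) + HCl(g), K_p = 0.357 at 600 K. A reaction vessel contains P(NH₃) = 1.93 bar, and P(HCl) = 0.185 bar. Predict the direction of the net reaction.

at equilibrium

(NH₄Cl is a pure solid — omitted from Q_p.)
Q_p = P(NH₃)·P(HCl) = (1.93)·(0.185) = 0.357
Q_p = 0.357 = K_p, so the system is already at equilibrium.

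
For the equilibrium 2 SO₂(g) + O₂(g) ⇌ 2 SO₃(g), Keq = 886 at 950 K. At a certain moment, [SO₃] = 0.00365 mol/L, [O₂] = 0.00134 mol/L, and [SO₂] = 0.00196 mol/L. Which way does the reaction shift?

Q = [SO₃]² / ([SO₂]²·[O₂]) = (0.00365)² / ((0.00196)²·(0.00134)) = 2590
Q = 2590 > Keq = 886, so the reverse reaction proceeds.

reverse (toward reactants)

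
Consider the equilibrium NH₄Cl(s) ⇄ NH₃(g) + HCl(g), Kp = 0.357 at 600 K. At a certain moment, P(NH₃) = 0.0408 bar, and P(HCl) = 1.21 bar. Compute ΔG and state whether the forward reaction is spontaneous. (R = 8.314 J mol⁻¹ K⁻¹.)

ΔG = -9.87 kJ/mol; the forward reaction is spontaneous

(NH₄Cl is a pure solid — omitted from Qp.)
Qp = P(NH₃)·P(HCl) = (0.0408)·(1.21) = 0.0494
ΔG = RT ln(Qp/Kp) = (8.314 J mol⁻¹ K⁻¹)(600 K) × ln(0.0494/0.357)
   = (4.988 kJ/mol)(-1.978) = -9.87 kJ/mol
ΔG < 0, so the forward reaction is spontaneous (proceeds forward).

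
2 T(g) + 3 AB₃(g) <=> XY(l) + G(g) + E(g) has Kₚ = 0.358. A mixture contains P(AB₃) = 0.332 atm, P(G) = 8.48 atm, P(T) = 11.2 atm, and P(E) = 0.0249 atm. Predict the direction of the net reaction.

to the right

(XY is a pure liquid — omitted from Qₚ.)
Qₚ = P(G)·P(E) / (P(T)²·P(AB₃)³) = (8.48)·(0.0249) / ((11.2)²·(0.332)³) = 0.0460
Qₚ = 0.0460 < Kₚ = 0.358, so the forward reaction proceeds.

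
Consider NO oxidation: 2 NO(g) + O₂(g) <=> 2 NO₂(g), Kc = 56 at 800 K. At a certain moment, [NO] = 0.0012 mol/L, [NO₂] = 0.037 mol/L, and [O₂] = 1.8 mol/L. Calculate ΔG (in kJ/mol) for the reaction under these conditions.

Qc = [NO₂]² / ([NO]²·[O₂]) = (0.037)² / ((0.0012)²·(1.8)) = 528
ΔG = RT ln(Qc/Kc) = (8.314 J mol⁻¹ K⁻¹)(800 K) × ln(528/56)
   = (6.651 kJ/mol)(2.244) = 14.9 kJ/mol
ΔG > 0, so the forward reaction is non-spontaneous (proceeds in reverse).

ΔG = 14.9 kJ/mol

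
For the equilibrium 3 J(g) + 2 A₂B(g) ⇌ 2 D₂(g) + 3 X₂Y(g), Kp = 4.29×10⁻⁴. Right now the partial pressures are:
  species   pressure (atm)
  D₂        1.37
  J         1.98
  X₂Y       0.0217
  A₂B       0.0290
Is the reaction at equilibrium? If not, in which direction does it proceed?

reverse (toward reactants)

Qp = P(D₂)²·P(X₂Y)³ / (P(J)³·P(A₂B)²) = (1.37)²·(0.0217)³ / ((1.98)³·(0.0290)²) = 0.00294
Qp = 0.00294 > Kp = 4.29×10⁻⁴, so the reverse reaction proceeds.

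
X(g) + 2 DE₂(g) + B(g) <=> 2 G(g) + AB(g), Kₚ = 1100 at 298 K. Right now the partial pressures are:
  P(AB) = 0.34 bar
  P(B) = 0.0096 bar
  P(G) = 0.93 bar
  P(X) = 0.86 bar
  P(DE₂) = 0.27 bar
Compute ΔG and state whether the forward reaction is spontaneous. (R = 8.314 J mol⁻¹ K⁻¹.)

ΔG = -2.01 kJ/mol; the forward reaction is spontaneous

Qₚ = P(G)²·P(AB) / (P(X)·P(DE₂)²·P(B)) = (0.93)²·(0.34) / ((0.86)·(0.27)²·(0.0096)) = 489
ΔG = RT ln(Qₚ/Kₚ) = (8.314 J mol⁻¹ K⁻¹)(298 K) × ln(489/1100)
   = (2.478 kJ/mol)(-0.8107) = -2.01 kJ/mol
ΔG < 0, so the forward reaction is spontaneous (proceeds forward).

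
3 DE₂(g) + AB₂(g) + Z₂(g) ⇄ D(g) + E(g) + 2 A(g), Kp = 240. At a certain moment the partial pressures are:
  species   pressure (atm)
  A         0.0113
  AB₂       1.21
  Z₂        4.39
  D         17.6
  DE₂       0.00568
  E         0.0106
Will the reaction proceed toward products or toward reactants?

Qp = P(D)·P(E)·P(A)² / (P(DE₂)³·P(AB₂)·P(Z₂)) = (17.6)·(0.0106)·(0.0113)² / ((0.00568)³·(1.21)·(4.39)) = 24.5
Qp = 24.5 < Kp = 240, so the forward reaction proceeds.

forward (toward products)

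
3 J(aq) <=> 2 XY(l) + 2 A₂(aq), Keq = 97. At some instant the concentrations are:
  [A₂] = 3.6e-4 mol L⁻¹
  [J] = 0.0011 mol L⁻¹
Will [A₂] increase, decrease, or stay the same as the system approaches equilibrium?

stay the same

(XY is a pure liquid — omitted from Q.)
Q = [A₂]² / [J]³ = (3.6e-4)² / (0.0011)³ = 97
Q = 97 = Keq; the system is at equilibrium.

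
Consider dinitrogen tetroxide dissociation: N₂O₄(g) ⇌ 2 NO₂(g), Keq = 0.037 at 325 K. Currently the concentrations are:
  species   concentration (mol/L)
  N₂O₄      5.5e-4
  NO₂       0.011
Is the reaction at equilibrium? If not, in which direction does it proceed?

Q = [NO₂]² / [N₂O₄] = (0.011)² / (5.5e-4) = 0.22
Q = 0.22 > Keq = 0.037, so the reverse reaction proceeds.

to the left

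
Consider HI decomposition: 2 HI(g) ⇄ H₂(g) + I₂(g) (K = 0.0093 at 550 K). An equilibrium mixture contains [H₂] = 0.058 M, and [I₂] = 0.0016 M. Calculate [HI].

[HI] = 0.10 M

At equilibrium, K = [H₂]·[I₂] / [HI]² = 0.0093.
(0.058)·(0.0016) / ([HI])² = 0.0093
[HI]² = 0.00998 ⇒ [HI] = 0.10 M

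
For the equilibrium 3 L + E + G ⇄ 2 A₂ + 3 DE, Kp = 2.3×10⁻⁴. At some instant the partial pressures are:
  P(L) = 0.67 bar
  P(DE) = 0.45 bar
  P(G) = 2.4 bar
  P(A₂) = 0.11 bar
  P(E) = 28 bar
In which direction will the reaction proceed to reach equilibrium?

Qp = P(A₂)²·P(DE)³ / (P(L)³·P(E)·P(G)) = (0.11)²·(0.45)³ / ((0.67)³·(28)·(2.4)) = 5.5×10⁻⁵
Qp = 5.5×10⁻⁵ < Kp = 2.3×10⁻⁴, so the forward reaction proceeds.

to the right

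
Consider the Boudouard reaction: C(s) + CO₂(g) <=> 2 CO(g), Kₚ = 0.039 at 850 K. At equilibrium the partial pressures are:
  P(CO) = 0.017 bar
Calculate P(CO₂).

P(CO₂) = 0.0074 bar

(C is a pure solid — omitted from Kₚ.)
At equilibrium, Kₚ = P(CO)² / P(CO₂) = 0.039.
(0.017)² / (P(CO₂)) = 0.039
P(CO₂) = 0.00741 = 0.0074 bar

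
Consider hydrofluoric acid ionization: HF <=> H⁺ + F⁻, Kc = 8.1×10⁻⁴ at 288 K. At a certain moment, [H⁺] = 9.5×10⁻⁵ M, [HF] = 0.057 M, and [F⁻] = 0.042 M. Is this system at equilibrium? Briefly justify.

no; Q < K, reaction proceeds forward

Qc = [H⁺]·[F⁻] / [HF] = (9.5×10⁻⁵)·(0.042) / (0.057) = 7.0×10⁻⁵
Qc = 7.0×10⁻⁵ < Kc = 8.1×10⁻⁴: net forward reaction.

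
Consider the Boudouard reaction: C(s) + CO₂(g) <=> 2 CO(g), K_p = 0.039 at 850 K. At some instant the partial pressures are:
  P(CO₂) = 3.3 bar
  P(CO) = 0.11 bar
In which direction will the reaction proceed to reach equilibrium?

(C is a pure solid — omitted from Q_p.)
Q_p = P(CO)² / P(CO₂) = (0.11)² / (3.3) = 0.0037
Q_p = 0.0037 < K_p = 0.039, so the forward reaction proceeds.

to the right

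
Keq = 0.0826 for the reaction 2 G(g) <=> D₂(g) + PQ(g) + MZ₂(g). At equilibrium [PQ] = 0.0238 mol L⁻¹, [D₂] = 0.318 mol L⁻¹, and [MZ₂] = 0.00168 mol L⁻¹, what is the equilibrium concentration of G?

[G] = 0.0124 mol L⁻¹

At equilibrium, Keq = [D₂]·[PQ]·[MZ₂] / [G]² = 0.0826.
(0.318)·(0.0238)·(0.00168) / ([G])² = 0.0826
[G]² = 1.54×10⁻⁴ ⇒ [G] = 0.0124 mol L⁻¹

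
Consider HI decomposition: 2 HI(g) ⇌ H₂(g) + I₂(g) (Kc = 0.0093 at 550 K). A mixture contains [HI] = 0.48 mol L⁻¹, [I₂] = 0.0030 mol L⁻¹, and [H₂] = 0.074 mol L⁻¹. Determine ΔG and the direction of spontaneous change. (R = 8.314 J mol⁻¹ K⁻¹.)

Qc = [H₂]·[I₂] / [HI]² = (0.074)·(0.0030) / (0.48)² = 9.64e-4
ΔG = RT ln(Qc/Kc) = (8.314 J mol⁻¹ K⁻¹)(550 K) × ln(9.64e-4/0.0093)
   = (4.573 kJ/mol)(-2.267) = -10.4 kJ/mol
ΔG < 0, so the forward reaction is spontaneous (proceeds forward).

ΔG = -10.4 kJ/mol; the forward reaction is spontaneous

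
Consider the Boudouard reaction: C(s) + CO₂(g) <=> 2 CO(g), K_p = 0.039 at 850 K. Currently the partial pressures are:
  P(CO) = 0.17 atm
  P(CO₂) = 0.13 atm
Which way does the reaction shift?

(C is a pure solid — omitted from Q_p.)
Q_p = P(CO)² / P(CO₂) = (0.17)² / (0.13) = 0.22
Q_p = 0.22 > K_p = 0.039, so the reverse reaction proceeds.

reverse (toward reactants)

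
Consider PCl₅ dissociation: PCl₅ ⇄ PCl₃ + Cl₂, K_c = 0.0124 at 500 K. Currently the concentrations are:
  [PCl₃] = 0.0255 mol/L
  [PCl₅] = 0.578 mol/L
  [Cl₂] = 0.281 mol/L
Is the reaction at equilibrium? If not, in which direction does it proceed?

Q_c = [PCl₃]·[Cl₂] / [PCl₅] = (0.0255)·(0.281) / (0.578) = 0.0124
Q_c = 0.0124 = K_c, so the system is already at equilibrium.

at equilibrium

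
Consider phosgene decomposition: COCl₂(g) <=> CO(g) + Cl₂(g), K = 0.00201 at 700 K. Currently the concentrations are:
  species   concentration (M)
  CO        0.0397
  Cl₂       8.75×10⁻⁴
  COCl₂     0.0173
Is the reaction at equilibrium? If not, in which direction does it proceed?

Q = [CO]·[Cl₂] / [COCl₂] = (0.0397)·(8.75×10⁻⁴) / (0.0173) = 0.00201
Q = 0.00201 = K, so the system is already at equilibrium.

no net change (already at equilibrium)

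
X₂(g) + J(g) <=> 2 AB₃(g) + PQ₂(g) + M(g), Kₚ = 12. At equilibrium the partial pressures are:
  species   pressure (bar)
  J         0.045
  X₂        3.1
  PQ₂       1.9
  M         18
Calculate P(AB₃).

P(AB₃) = 0.22 bar

At equilibrium, Kₚ = P(AB₃)²·P(PQ₂)·P(M) / (P(X₂)·P(J)) = 12.
(P(AB₃))²·(1.9)·(18) / ((3.1)·(0.045)) = 12
P(AB₃)² = 0.0489 ⇒ P(AB₃) = 0.22 bar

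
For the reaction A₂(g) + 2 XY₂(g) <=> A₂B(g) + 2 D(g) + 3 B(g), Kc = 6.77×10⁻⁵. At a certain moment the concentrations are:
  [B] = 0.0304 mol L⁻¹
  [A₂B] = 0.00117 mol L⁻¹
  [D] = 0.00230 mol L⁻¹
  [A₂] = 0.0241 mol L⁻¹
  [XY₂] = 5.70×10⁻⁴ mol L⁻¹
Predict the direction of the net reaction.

Qc = [A₂B]·[D]²·[B]³ / ([A₂]·[XY₂]²) = (0.00117)·(0.00230)²·(0.0304)³ / ((0.0241)·(5.70×10⁻⁴)²) = 2.22×10⁻⁵
Qc = 2.22×10⁻⁵ < Kc = 6.77×10⁻⁵, so the forward reaction proceeds.

in the forward direction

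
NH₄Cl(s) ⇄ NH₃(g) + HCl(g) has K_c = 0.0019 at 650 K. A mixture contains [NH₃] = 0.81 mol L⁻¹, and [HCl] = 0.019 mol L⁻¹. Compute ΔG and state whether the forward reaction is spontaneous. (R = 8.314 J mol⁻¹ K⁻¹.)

ΔG = 11.3 kJ/mol; the forward reaction is non-spontaneous

(NH₄Cl is a pure solid — omitted from Q_c.)
Q_c = [NH₃]·[HCl] = (0.81)·(0.019) = 0.0154
ΔG = RT ln(Q_c/K_c) = (8.314 J mol⁻¹ K⁻¹)(650 K) × ln(0.0154/0.0019)
   = (5.404 kJ/mol)(2.093) = 11.3 kJ/mol
ΔG > 0, so the forward reaction is non-spontaneous (proceeds in reverse).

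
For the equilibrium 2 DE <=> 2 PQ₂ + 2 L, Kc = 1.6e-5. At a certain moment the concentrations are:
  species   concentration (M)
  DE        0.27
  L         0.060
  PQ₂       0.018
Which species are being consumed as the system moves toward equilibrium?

none (at equilibrium)

Qc = [PQ₂]²·[L]² / [DE]² = (0.018)²·(0.060)² / (0.27)² = 1.6e-5
Qc = 1.6e-5 = Kc; the system is at equilibrium.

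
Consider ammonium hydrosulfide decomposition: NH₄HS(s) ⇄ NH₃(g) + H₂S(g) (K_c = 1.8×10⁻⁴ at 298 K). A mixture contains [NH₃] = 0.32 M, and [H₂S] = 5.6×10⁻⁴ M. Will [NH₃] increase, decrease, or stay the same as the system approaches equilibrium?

(NH₄HS is a pure solid — omitted from Q_c.)
Q_c = [NH₃]·[H₂S] = (0.32)·(5.6×10⁻⁴) = 1.8×10⁻⁴
Q_c = 1.8×10⁻⁴ = K_c; the system is at equilibrium.

stay the same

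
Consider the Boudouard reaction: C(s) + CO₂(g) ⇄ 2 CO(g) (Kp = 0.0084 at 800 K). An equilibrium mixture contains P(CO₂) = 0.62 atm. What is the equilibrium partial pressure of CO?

(C is a pure solid — omitted from Kp.)
At equilibrium, Kp = P(CO)² / P(CO₂) = 0.0084.
(P(CO))² / (0.62) = 0.0084
P(CO)² = 0.00521 ⇒ P(CO) = 0.072 atm

P(CO) = 0.072 atm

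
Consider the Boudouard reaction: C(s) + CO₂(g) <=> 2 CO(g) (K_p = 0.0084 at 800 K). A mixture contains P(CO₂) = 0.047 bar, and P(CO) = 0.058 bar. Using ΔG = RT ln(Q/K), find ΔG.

ΔG = 14.3 kJ/mol

(C is a pure solid — omitted from Q_p.)
Q_p = P(CO)² / P(CO₂) = (0.058)² / (0.047) = 0.0716
ΔG = RT ln(Q_p/K_p) = (8.314 J mol⁻¹ K⁻¹)(800 K) × ln(0.0716/0.0084)
   = (6.651 kJ/mol)(2.143) = 14.3 kJ/mol
ΔG > 0, so the forward reaction is non-spontaneous (proceeds in reverse).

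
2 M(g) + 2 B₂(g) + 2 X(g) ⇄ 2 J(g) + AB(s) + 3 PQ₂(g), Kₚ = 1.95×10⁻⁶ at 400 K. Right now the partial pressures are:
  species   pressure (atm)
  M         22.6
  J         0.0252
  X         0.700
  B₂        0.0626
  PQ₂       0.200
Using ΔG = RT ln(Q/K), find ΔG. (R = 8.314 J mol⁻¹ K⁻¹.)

ΔG = 3.25 kJ/mol

(AB is a pure solid — omitted from Qₚ.)
Qₚ = P(J)²·P(PQ₂)³ / (P(M)²·P(B₂)²·P(X)²) = (0.0252)²·(0.200)³ / ((22.6)²·(0.0626)²·(0.700)²) = 5.18×10⁻⁶
ΔG = RT ln(Qₚ/Kₚ) = (8.314 J mol⁻¹ K⁻¹)(400 K) × ln(5.18×10⁻⁶/1.95×10⁻⁶)
   = (3.326 kJ/mol)(0.9770) = 3.25 kJ/mol
ΔG > 0, so the forward reaction is non-spontaneous (proceeds in reverse).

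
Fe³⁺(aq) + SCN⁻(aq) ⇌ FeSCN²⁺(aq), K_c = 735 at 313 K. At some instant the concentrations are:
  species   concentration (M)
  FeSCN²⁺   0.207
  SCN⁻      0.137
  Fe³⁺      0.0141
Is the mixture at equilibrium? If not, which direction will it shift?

no; Q < K, reaction proceeds forward

Q_c = [FeSCN²⁺] / ([Fe³⁺]·[SCN⁻]) = (0.207) / ((0.0141)·(0.137)) = 107
Q_c = 107 < K_c = 735: net forward reaction.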